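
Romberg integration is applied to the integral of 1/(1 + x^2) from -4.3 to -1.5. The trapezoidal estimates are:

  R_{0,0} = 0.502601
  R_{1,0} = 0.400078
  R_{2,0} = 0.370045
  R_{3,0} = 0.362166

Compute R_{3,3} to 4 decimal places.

Richardson extrapolation on the trapezoidal column (denominator 4−1=3):
R_{1,1} = (4·0.400078 − 0.502601) / 3 = 0.365904
R_{2,1} = 0.370045 + (0.370045 − 0.400078)/3 = 0.360034
R_{3,1} = (4·0.362166 − 0.370045) / 3 = 0.359540
R_{2,2} = (16·0.360034 − 0.365904) / 15 = 0.359643
R_{3,2} = 0.359540 + (0.359540 − 0.360034)/15 = 0.359507
R_{3,3} = 0.359507 + (0.359507 − 0.359643)/63 = 0.359505

0.3595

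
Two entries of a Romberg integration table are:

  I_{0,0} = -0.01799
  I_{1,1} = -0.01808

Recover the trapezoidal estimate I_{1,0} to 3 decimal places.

From I_{1,1} = (4·I_{1,0} − I_{0,0})/3, solve for I_{1,0}:
4·I_{1,0} = 3·(-0.01808) + (-0.01799) = -0.07223
I_{1,0} = -0.01806

-0.018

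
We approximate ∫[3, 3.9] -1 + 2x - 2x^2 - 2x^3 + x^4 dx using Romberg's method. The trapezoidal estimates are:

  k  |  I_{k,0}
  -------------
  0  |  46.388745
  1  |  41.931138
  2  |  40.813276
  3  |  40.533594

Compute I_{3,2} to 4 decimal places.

40.4403

Richardson extrapolation on the trapezoidal column (denominator 4−1=3):
I_{2,1} = 40.813276 + (40.813276 − 41.931138)/3 = 40.440655
I_{3,1} = (4·40.533594 − 40.813276) / 3 = 40.440367
I_{3,2} = 40.440367 + (40.440367 − 40.440655)/15 = 40.440348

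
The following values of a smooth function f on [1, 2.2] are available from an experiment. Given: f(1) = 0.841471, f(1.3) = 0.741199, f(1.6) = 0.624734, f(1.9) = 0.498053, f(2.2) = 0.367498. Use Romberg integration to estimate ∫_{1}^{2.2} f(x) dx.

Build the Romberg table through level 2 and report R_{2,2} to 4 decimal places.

R_{0,0} (trapezoid, 1 panel, h=1.2000): 0.725381
R_{1,0} (trapezoid, 2 panels, h=0.6000): 0.737531
R_{2,0} (trapezoid, 4 panels, h=0.3000): 0.740541
R_{1,1} = 0.737531 + (0.737531 − 0.725381)/3 = 0.741581
R_{2,1} = 0.740541 + (0.740541 − 0.737531)/3 = 0.741544
R_{2,2} = 0.741544 + (0.741544 − 0.741581)/15 = 0.741542

0.7415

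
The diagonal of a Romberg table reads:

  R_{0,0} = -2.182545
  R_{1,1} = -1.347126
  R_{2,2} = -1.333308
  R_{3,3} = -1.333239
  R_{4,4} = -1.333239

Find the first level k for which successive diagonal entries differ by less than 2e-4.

k = 3

|R_{1,1} − R_{0,0}| = 0.835419 ≥ 2e-4
|R_{2,2} − R_{1,1}| = 0.013818 ≥ 2e-4
|R_{3,3} − R_{2,2}| = 0.000069 < 2e-4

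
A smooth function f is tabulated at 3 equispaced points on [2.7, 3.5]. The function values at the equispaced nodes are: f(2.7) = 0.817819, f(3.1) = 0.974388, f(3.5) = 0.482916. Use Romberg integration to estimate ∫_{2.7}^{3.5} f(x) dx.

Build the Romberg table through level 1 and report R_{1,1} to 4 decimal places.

R_{0,0} (trapezoid, 1 panel, h=0.8000): 0.520294
R_{1,0} (trapezoid, 2 panels, h=0.4000): 0.649902
R_{1,1} = 0.649902 + (0.649902 − 0.520294)/3 = 0.693105

0.6931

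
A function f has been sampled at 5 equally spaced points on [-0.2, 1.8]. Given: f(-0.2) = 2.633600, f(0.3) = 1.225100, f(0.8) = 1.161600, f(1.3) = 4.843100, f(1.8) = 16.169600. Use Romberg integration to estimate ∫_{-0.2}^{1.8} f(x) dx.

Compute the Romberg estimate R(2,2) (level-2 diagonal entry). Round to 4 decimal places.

7.5499

R(0,0) (trapezoid, 1 panel, h=2.0000): 18.803200
R(1,0) (trapezoid, 2 panels, h=1.0000): 10.563200
R(2,0) (trapezoid, 4 panels, h=0.5000): 8.315700
R(1,1) = 10.563200 + (10.563200 − 18.803200)/3 = 7.816533
R(2,1) = 8.315700 + (8.315700 − 10.563200)/3 = 7.566533
R(2,2) = 7.566533 + (7.566533 − 7.816533)/15 = 7.549866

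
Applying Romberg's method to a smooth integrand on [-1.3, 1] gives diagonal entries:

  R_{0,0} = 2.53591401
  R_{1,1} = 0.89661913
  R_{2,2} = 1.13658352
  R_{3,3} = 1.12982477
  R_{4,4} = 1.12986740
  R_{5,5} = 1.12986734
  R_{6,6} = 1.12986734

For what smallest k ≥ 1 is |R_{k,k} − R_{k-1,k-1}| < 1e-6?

|R_{1,1} − R_{0,0}| = 1.63929488 ≥ 1e-6
|R_{2,2} − R_{1,1}| = 0.23996439 ≥ 1e-6
|R_{3,3} − R_{2,2}| = 0.00675875 ≥ 1e-6
|R_{4,4} − R_{3,3}| = 0.00004263 ≥ 1e-6
|R_{5,5} − R_{4,4}| = 0.00000006 < 1e-6

k = 5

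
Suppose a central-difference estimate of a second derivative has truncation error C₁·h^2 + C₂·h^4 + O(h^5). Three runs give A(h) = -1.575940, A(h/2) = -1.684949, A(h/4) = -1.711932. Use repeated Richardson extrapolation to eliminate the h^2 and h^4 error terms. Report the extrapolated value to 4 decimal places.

First eliminate the h^2 term (factor 2^2 = 4):
  B₁ = (4·(-1.684949) − (-1.575940))/3 = -1.721285
  B₂ = (4·(-1.711932) − (-1.684949))/3 = -1.720926
Then eliminate the h^4 term (factor 2^4 = 16):
  (16·(-1.720926) − (-1.721285))/15 = -1.720902

-1.7209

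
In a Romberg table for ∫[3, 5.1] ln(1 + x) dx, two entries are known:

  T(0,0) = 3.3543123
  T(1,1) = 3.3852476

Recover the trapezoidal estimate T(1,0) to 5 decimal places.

3.37751

From T(1,1) = (4·T(1,0) − T(0,0))/3, solve for T(1,0):
4·T(1,0) = 3·3.3852476 + 3.3543123 = 13.5100551
T(1,0) = 3.3775138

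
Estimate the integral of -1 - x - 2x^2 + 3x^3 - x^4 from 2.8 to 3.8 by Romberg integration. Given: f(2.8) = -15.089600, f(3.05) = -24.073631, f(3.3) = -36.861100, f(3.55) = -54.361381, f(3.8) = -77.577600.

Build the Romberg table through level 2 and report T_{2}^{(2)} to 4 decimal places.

T_{0}^{(0)} (trapezoid, 1 panel, h=1.0000): -46.333600
T_{1}^{(0)} (trapezoid, 2 panels, h=0.5000): -41.597350
T_{2}^{(0)} (trapezoid, 4 panels, h=0.2500): -40.407428
T_{1}^{(1)} = -41.597350 + (-41.597350 − (-46.333600))/3 = -40.018600
T_{2}^{(1)} = -40.407428 + (-40.407428 − (-41.597350))/3 = -40.010787
T_{2}^{(2)} = -40.010787 + (-40.010787 − (-40.018600))/15 = -40.010266

-40.0103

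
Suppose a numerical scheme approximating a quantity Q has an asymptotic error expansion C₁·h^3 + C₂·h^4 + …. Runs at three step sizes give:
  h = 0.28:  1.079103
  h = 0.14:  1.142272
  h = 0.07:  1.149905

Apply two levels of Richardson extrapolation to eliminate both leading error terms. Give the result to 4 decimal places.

First eliminate the h^3 term (factor 2^3 = 8):
  B₁ = (8·1.142272 − 1.079103)/7 = 1.151296
  B₂ = (8·1.149905 − 1.142272)/7 = 1.150995
Then eliminate the h^4 term (factor 2^4 = 16):
  (16·1.150995 − 1.151296)/15 = 1.150975

1.1510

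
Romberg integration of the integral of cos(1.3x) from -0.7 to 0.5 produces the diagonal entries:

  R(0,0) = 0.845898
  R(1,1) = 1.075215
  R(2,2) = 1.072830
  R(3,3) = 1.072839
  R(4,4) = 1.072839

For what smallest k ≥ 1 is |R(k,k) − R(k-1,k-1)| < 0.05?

k = 2

|R(1,1) − R(0,0)| = 0.229317 ≥ 0.05
|R(2,2) − R(1,1)| = 0.002385 < 0.05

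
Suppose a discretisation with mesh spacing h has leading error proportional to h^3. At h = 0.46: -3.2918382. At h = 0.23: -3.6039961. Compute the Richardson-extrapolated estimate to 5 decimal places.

-3.64859

The leading error scales as h^3; refining by a factor of 2 reduces it by 2^3 = 8.
Extrapolated value = (8·A(h/2) − A(h)) / (8 − 1)
= (8·(-3.6039961) − (-3.2918382)) / 7
= -25.5401306 / 7 = -3.6485901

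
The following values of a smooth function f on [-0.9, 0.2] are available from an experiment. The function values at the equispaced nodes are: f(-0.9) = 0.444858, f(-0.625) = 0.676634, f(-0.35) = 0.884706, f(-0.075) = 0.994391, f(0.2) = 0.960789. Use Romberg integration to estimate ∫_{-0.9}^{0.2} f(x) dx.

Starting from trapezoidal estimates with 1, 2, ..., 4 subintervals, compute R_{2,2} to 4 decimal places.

R_{0,0} (trapezoid, 1 panel, h=1.1000): 0.773106
R_{1,0} (trapezoid, 2 panels, h=0.5500): 0.873141
R_{2,0} (trapezoid, 4 panels, h=0.2750): 0.896102
R_{1,1} = 0.873141 + (0.873141 − 0.773106)/3 = 0.906486
R_{2,1} = 0.896102 + (0.896102 − 0.873141)/3 = 0.903756
R_{2,2} = 0.903756 + (0.903756 − 0.906486)/15 = 0.903574

0.9036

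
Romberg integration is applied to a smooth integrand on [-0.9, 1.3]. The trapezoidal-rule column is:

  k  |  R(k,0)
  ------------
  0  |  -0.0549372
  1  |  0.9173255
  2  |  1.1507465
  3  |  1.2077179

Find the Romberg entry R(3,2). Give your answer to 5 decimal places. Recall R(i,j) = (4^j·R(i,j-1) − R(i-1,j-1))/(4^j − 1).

R(2,1) = 1.1507465 + (1.1507465 − 0.9173255)/3 = 1.2285535
R(3,1) = (4·1.2077179 − 1.1507465) / 3 = 1.2267084
R(3,2) = 1.2267084 + (1.2267084 − 1.2285535)/15 = 1.2265854

1.22659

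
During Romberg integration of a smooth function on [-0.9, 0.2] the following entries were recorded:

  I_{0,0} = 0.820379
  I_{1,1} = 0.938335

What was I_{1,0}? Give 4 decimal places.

0.9088

From I_{1,1} = (4·I_{1,0} − I_{0,0})/3, solve for I_{1,0}:
4·I_{1,0} = 3·0.938335 + 0.820379 = 3.635384
I_{1,0} = 0.908846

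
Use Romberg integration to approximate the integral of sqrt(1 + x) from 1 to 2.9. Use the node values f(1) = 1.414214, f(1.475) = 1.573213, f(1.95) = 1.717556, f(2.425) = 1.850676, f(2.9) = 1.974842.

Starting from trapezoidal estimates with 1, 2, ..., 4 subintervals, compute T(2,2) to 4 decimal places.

T(0,0) (trapezoid, 1 panel, h=1.9000): 3.219603
T(1,0) (trapezoid, 2 panels, h=0.9500): 3.241480
T(2,0) (trapezoid, 4 panels, h=0.4750): 3.247087
T(1,1) = 3.241480 + (3.241480 − 3.219603)/3 = 3.248772
T(2,1) = 3.247087 + (3.247087 − 3.241480)/3 = 3.248956
T(2,2) = 3.248956 + (3.248956 − 3.248772)/15 = 3.248968

3.2490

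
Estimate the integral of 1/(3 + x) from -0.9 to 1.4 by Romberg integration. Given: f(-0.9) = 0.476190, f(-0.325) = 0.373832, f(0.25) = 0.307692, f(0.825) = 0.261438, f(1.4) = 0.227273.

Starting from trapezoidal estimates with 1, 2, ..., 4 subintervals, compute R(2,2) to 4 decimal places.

0.7397

R(0,0) (trapezoid, 1 panel, h=2.3000): 0.808982
R(1,0) (trapezoid, 2 panels, h=1.1500): 0.758337
R(2,0) (trapezoid, 4 panels, h=0.5750): 0.744449
R(1,1) = 0.758337 + (0.758337 − 0.808982)/3 = 0.741455
R(2,1) = 0.744449 + (0.744449 − 0.758337)/3 = 0.739820
R(2,2) = 0.739820 + (0.739820 − 0.741455)/15 = 0.739711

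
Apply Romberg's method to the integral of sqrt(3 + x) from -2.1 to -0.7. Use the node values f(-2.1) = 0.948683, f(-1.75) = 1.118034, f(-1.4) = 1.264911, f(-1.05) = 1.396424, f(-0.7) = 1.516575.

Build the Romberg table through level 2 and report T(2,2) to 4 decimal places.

T(0,0) (trapezoid, 1 panel, h=1.4000): 1.725681
T(1,0) (trapezoid, 2 panels, h=0.7000): 1.748278
T(2,0) (trapezoid, 4 panels, h=0.3500): 1.754199
T(1,1) = 1.748278 + (1.748278 − 1.725681)/3 = 1.755810
T(2,1) = 1.754199 + (1.754199 − 1.748278)/3 = 1.756173
T(2,2) = 1.756173 + (1.756173 − 1.755810)/15 = 1.756197

1.7562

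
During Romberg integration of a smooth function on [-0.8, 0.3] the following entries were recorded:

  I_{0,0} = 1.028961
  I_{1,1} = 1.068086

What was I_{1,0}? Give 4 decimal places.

1.0583

From I_{1,1} = (4·I_{1,0} − I_{0,0})/3, solve for I_{1,0}:
4·I_{1,0} = 3·1.068086 + 1.028961 = 4.233219
I_{1,0} = 1.058305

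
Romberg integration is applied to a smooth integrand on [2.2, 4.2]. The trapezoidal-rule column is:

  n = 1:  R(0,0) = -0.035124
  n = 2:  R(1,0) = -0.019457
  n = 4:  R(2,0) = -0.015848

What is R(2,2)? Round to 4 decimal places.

-0.0147

Richardson extrapolation on the trapezoidal column (denominator 4−1=3):
R(1,1) = (4·(-0.019457) − (-0.035124)) / 3 = -0.014235
R(2,1) = (4·(-0.015848) − (-0.019457)) / 3 = -0.014645
R(2,2) = (16·(-0.014645) − (-0.014235)) / 15 = -0.014672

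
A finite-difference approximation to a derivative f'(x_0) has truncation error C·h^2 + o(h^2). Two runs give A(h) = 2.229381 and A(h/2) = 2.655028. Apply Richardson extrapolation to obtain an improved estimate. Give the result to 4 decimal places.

2.7969

The leading error scales as h^2; refining by a factor of 2 reduces it by 2^2 = 4.
Extrapolated value = (4·A(h/2) − A(h)) / (4 − 1)
= (4·2.655028 − 2.229381) / 3
= 8.390731 / 3 = 2.796910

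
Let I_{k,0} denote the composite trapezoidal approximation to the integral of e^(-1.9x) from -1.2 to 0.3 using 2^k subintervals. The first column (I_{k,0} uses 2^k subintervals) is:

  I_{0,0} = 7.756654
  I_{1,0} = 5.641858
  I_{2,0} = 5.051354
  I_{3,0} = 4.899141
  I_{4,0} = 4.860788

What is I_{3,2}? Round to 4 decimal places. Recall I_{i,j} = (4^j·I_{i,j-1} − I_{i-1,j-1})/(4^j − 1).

I_{2,1} = 5.051354 + (5.051354 − 5.641858)/3 = 4.854519
I_{3,1} = (4·4.899141 − 5.051354) / 3 = 4.848403
I_{3,2} = (16·4.848403 − 4.854519) / 15 = 4.847995
(Column j=1 coincides with Simpson's rule on the same nodes.)

4.8480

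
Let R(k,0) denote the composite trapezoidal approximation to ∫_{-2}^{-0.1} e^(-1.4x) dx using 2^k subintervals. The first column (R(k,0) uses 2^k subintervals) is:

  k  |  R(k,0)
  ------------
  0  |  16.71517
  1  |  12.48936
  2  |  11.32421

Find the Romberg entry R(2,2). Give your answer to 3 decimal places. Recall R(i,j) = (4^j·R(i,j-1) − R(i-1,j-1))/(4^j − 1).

10.926

R(1,1) = (4·12.48936 − 16.71517) / 3 = 11.08076
R(2,1) = 11.32421 + (11.32421 − 12.48936)/3 = 10.93583
R(2,2) = 10.93583 + (10.93583 − 11.08076)/15 = 10.92617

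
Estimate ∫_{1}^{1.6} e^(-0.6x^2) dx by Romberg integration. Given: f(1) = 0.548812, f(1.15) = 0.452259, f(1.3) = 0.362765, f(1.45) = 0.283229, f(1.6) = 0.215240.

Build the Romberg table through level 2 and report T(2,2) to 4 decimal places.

0.2216

T(0,0) (trapezoid, 1 panel, h=0.6000): 0.229216
T(1,0) (trapezoid, 2 panels, h=0.3000): 0.223437
T(2,0) (trapezoid, 4 panels, h=0.1500): 0.222042
T(1,1) = 0.223437 + (0.223437 − 0.229216)/3 = 0.221511
T(2,1) = 0.222042 + (0.222042 − 0.223437)/3 = 0.221577
T(2,2) = 0.221577 + (0.221577 − 0.221511)/15 = 0.221581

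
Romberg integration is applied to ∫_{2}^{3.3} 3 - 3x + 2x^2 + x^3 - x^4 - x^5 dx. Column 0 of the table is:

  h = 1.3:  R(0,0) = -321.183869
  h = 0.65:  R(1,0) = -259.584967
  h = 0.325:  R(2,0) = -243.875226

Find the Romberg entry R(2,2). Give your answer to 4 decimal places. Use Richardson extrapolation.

Richardson extrapolation on the trapezoidal column (denominator 4−1=3):
R(1,1) = -259.584967 + (-259.584967 − (-321.183869))/3 = -239.052000
R(2,1) = (4·(-243.875226) − (-259.584967)) / 3 = -238.638646
R(2,2) = -238.638646 + (-238.638646 − (-239.052000))/15 = -238.611089

-238.6111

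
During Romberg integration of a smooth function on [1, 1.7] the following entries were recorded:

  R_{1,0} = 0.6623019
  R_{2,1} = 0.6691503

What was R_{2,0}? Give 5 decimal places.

0.66744

From R_{2,1} = (4·R_{2,0} − R_{1,0})/3, solve for R_{2,0}:
4·R_{2,0} = 3·0.6691503 + 0.6623019 = 2.6697528
R_{2,0} = 0.6674382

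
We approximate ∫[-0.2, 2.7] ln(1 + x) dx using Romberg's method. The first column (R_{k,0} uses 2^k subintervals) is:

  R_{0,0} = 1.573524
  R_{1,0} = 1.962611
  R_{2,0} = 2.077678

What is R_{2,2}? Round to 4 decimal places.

2.1176

Richardson extrapolation on the trapezoidal column (denominator 4−1=3):
R_{1,1} = 1.962611 + (1.962611 − 1.573524)/3 = 2.092307
R_{2,1} = (4·2.077678 − 1.962611) / 3 = 2.116034
R_{2,2} = (16·2.116034 − 2.092307) / 15 = 2.117616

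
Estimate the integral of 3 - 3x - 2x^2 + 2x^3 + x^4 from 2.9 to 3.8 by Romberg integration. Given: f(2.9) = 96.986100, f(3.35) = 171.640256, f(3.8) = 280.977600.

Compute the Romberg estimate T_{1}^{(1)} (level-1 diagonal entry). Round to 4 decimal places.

T_{0}^{(0)} (trapezoid, 1 panel, h=0.9000): 170.083665
T_{1}^{(0)} (trapezoid, 2 panels, h=0.4500): 162.279948
T_{1}^{(1)} = 162.279948 + (162.279948 − 170.083665)/3 = 159.678709

159.6787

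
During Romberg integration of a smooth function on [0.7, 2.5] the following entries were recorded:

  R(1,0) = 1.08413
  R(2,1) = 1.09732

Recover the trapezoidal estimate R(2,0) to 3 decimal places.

From R(2,1) = (4·R(2,0) − R(1,0))/3, solve for R(2,0):
4·R(2,0) = 3·1.09732 + 1.08413 = 4.37609
R(2,0) = 1.09402

1.094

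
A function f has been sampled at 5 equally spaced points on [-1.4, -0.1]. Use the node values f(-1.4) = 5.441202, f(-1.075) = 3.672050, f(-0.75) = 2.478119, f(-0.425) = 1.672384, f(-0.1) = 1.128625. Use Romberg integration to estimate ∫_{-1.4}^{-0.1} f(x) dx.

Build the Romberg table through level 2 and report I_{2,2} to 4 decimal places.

3.5641

I_{0,0} (trapezoid, 1 panel, h=1.3000): 4.270388
I_{1,0} (trapezoid, 2 panels, h=0.6500): 3.745971
I_{2,0} (trapezoid, 4 panels, h=0.3250): 3.609927
I_{1,1} = 3.745971 + (3.745971 − 4.270388)/3 = 3.571165
I_{2,1} = 3.609927 + (3.609927 − 3.745971)/3 = 3.564579
I_{2,2} = 3.564579 + (3.564579 − 3.571165)/15 = 3.564140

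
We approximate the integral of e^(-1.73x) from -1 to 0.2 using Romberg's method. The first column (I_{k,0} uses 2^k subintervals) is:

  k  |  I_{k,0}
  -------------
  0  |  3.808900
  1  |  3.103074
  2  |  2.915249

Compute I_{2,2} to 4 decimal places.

Richardson extrapolation on the trapezoidal column (denominator 4−1=3):
I_{1,1} = 3.103074 + (3.103074 − 3.808900)/3 = 2.867799
I_{2,1} = 2.915249 + (2.915249 − 3.103074)/3 = 2.852641
I_{2,2} = 2.852641 + (2.852641 − 2.867799)/15 = 2.851630

2.8516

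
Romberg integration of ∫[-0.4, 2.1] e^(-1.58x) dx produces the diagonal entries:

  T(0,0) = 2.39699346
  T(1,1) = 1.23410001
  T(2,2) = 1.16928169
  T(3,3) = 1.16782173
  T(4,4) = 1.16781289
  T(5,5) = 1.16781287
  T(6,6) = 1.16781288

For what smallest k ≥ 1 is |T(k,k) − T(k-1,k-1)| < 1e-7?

|T(1,1) − T(0,0)| = 1.16289345 ≥ 1e-7
|T(2,2) − T(1,1)| = 0.06481832 ≥ 1e-7
|T(3,3) − T(2,2)| = 0.00145996 ≥ 1e-7
|T(4,4) − T(3,3)| = 0.00000884 ≥ 1e-7
|T(5,5) − T(4,4)| = 0.00000002 < 1e-7

k = 5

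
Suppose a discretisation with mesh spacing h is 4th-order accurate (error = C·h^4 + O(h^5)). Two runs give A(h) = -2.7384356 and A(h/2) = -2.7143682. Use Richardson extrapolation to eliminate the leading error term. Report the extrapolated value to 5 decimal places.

-2.71276

The leading error scales as h^4; refining by a factor of 2 reduces it by 2^4 = 16.
Extrapolated value = (16·A(h/2) − A(h)) / (16 − 1)
= (16·(-2.7143682) − (-2.7384356)) / 15
= -40.6914556 / 15 = -2.7127637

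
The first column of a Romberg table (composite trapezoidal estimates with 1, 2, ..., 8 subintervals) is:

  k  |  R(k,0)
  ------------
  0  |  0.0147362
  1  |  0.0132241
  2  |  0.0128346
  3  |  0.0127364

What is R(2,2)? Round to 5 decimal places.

0.01270

Richardson extrapolation on the trapezoidal column (denominator 4−1=3):
R(1,1) = (4·0.0132241 − 0.0147362) / 3 = 0.0127201
R(2,1) = 0.0128346 + (0.0128346 − 0.0132241)/3 = 0.0127048
R(2,2) = 0.0127048 + (0.0127048 − 0.0127201)/15 = 0.0127038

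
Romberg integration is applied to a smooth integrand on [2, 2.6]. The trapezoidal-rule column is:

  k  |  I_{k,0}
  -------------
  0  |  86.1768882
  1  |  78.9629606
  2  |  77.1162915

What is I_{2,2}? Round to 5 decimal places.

76.49690

Richardson extrapolation on the trapezoidal column (denominator 4−1=3):
I_{1,1} = (4·78.9629606 − 86.1768882) / 3 = 76.5583181
I_{2,1} = (4·77.1162915 − 78.9629606) / 3 = 76.5007351
I_{2,2} = (16·76.5007351 − 76.5583181) / 15 = 76.4968962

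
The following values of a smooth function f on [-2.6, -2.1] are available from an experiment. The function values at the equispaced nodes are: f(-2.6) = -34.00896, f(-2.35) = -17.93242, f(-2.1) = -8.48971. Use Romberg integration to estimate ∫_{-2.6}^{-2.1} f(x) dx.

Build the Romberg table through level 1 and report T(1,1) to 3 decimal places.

-9.519

T(0,0) (trapezoid, 1 panel, h=0.5000): -10.62467
T(1,0) (trapezoid, 2 panels, h=0.2500): -9.79544
T(1,1) = -9.79544 + (-9.79544 − (-10.62467))/3 = -9.51903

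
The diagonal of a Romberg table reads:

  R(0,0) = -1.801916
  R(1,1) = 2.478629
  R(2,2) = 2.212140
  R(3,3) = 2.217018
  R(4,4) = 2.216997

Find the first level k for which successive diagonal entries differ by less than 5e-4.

k = 4

|R(1,1) − R(0,0)| = 4.280545 ≥ 5e-4
|R(2,2) − R(1,1)| = 0.266489 ≥ 5e-4
|R(3,3) − R(2,2)| = 0.004878 ≥ 5e-4
|R(4,4) − R(3,3)| = 0.000021 < 5e-4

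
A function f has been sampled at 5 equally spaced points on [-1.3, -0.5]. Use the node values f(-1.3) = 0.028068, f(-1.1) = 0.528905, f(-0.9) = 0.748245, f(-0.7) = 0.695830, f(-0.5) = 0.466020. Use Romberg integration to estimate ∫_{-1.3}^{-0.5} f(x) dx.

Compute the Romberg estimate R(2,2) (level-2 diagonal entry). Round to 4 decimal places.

R(0,0) (trapezoid, 1 panel, h=0.8000): 0.197635
R(1,0) (trapezoid, 2 panels, h=0.4000): 0.398116
R(2,0) (trapezoid, 4 panels, h=0.2000): 0.444005
R(1,1) = 0.398116 + (0.398116 − 0.197635)/3 = 0.464943
R(2,1) = 0.444005 + (0.444005 − 0.398116)/3 = 0.459301
R(2,2) = 0.459301 + (0.459301 − 0.464943)/15 = 0.458925

0.4589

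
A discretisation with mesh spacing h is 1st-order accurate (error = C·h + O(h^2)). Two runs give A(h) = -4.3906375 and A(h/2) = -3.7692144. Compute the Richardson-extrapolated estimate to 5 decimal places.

The leading error scales as h; refining by a factor of 2 reduces it by 2^1 = 2.
Extrapolated value = (2·A(h/2) − A(h)) / (2 − 1)
= (2·(-3.7692144) − (-4.3906375)) / 1
= -3.1477913 / 1 = -3.1477913

-3.14779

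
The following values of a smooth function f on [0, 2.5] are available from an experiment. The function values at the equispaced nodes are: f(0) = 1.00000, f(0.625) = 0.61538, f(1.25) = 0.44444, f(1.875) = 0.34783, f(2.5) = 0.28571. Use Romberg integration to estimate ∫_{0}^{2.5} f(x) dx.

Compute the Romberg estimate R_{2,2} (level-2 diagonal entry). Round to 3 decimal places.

R_{0,0} (trapezoid, 1 panel, h=2.5000): 1.60714
R_{1,0} (trapezoid, 2 panels, h=1.2500): 1.35912
R_{2,0} (trapezoid, 4 panels, h=0.6250): 1.28157
R_{1,1} = 1.35912 + (1.35912 − 1.60714)/3 = 1.27645
R_{2,1} = 1.28157 + (1.28157 − 1.35912)/3 = 1.25572
R_{2,2} = 1.25572 + (1.25572 − 1.27645)/15 = 1.25434

1.254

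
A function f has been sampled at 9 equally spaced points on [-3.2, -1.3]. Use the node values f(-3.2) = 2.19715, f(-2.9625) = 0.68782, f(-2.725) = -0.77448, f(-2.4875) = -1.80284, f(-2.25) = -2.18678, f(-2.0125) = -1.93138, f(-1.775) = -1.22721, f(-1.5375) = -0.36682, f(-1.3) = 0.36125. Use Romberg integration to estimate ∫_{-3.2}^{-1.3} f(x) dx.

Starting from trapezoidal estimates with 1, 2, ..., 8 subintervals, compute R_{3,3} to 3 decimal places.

-1.541

R_{0,0} (trapezoid, 1 panel, h=1.9000): 2.43048
R_{1,0} (trapezoid, 2 panels, h=0.9500): -0.86220
R_{2,0} (trapezoid, 4 panels, h=0.4750): -1.38190
R_{3,0} (trapezoid, 8 panels, h=0.2375): -1.50159
R_{1,1} = -0.86220 + (-0.86220 − 2.43048)/3 = -1.95976
R_{2,1} = -1.38190 + (-1.38190 − (-0.86220))/3 = -1.55513
R_{3,1} = -1.50159 + (-1.50159 − (-1.38190))/3 = -1.54149
R_{2,2} = -1.55513 + (-1.55513 − (-1.95976))/15 = -1.52815
R_{3,2} = -1.54149 + (-1.54149 − (-1.55513))/15 = -1.54058
R_{3,3} = -1.54058 + (-1.54058 − (-1.52815))/63 = -1.54078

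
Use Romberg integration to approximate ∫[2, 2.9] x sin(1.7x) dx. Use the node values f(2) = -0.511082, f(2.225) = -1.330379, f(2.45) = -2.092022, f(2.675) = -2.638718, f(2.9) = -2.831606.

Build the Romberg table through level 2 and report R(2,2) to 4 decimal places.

-1.7551

R(0,0) (trapezoid, 1 panel, h=0.9000): -1.504210
R(1,0) (trapezoid, 2 panels, h=0.4500): -1.693515
R(2,0) (trapezoid, 4 panels, h=0.2250): -1.739804
R(1,1) = -1.693515 + (-1.693515 − (-1.504210))/3 = -1.756617
R(2,1) = -1.739804 + (-1.739804 − (-1.693515))/3 = -1.755234
R(2,2) = -1.755234 + (-1.755234 − (-1.756617))/15 = -1.755142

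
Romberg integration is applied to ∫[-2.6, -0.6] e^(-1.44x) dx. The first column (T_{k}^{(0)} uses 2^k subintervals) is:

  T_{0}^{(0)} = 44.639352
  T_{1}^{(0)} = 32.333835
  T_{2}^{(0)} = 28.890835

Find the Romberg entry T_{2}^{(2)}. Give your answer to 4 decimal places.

27.7106

Richardson extrapolation on the trapezoidal column (denominator 4−1=3):
T_{1}^{(1)} = 32.333835 + (32.333835 − 44.639352)/3 = 28.231996
T_{2}^{(1)} = (4·28.890835 − 32.333835) / 3 = 27.743168
T_{2}^{(2)} = 27.743168 + (27.743168 − 28.231996)/15 = 27.710579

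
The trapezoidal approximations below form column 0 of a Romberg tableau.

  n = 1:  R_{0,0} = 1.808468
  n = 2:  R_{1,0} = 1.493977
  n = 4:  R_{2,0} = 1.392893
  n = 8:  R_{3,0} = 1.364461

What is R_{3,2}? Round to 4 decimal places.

1.3547

Richardson extrapolation on the trapezoidal column (denominator 4−1=3):
R_{2,1} = 1.392893 + (1.392893 − 1.493977)/3 = 1.359198
R_{3,1} = (4·1.364461 − 1.392893) / 3 = 1.354984
R_{3,2} = (16·1.354984 − 1.359198) / 15 = 1.354703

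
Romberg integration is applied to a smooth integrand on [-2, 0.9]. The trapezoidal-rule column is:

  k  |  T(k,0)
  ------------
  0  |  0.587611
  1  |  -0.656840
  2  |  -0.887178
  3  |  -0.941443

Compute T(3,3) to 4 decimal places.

T(1,1) = (4·(-0.656840) − 0.587611) / 3 = -1.071657
T(2,1) = -0.887178 + (-0.887178 − (-0.656840))/3 = -0.963957
T(3,1) = -0.941443 + (-0.941443 − (-0.887178))/3 = -0.959531
T(2,2) = -0.963957 + (-0.963957 − (-1.071657))/15 = -0.956777
T(3,2) = (16·(-0.959531) − (-0.963957)) / 15 = -0.959236
T(3,3) = -0.959236 + (-0.959236 − (-0.956777))/63 = -0.959275

-0.9593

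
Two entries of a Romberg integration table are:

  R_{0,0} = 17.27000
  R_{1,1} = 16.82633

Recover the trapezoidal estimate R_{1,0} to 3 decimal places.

From R_{1,1} = (4·R_{1,0} − R_{0,0})/3, solve for R_{1,0}:
4·R_{1,0} = 3·16.82633 + 17.27000 = 67.74899
R_{1,0} = 16.93725

16.937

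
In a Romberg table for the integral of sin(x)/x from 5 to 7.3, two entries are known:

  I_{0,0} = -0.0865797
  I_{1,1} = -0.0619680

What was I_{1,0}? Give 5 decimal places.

From I_{1,1} = (4·I_{1,0} − I_{0,0})/3, solve for I_{1,0}:
4·I_{1,0} = 3·(-0.0619680) + (-0.0865797) = -0.2724837
I_{1,0} = -0.0681209

-0.06812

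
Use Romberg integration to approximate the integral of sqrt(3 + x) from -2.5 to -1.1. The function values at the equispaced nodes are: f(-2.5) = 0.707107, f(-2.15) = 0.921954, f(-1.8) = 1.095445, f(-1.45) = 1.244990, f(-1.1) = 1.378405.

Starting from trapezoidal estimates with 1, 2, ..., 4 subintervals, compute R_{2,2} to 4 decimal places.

R_{0,0} (trapezoid, 1 panel, h=1.4000): 1.459858
R_{1,0} (trapezoid, 2 panels, h=0.7000): 1.496741
R_{2,0} (trapezoid, 4 panels, h=0.3500): 1.506801
R_{1,1} = 1.496741 + (1.496741 − 1.459858)/3 = 1.509035
R_{2,1} = 1.506801 + (1.506801 − 1.496741)/3 = 1.510154
R_{2,2} = 1.510154 + (1.510154 − 1.509035)/15 = 1.510229

1.5102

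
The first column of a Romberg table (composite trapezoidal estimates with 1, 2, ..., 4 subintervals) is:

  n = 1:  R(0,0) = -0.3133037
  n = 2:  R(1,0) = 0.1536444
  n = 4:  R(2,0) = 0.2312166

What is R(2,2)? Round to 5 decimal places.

0.25359

Richardson extrapolation on the trapezoidal column (denominator 4−1=3):
R(1,1) = 0.1536444 + (0.1536444 − (-0.3133037))/3 = 0.3092938
R(2,1) = (4·0.2312166 − 0.1536444) / 3 = 0.2570740
R(2,2) = 0.2570740 + (0.2570740 − 0.3092938)/15 = 0.2535927
(Column j=1 coincides with Simpson's rule on the same nodes.)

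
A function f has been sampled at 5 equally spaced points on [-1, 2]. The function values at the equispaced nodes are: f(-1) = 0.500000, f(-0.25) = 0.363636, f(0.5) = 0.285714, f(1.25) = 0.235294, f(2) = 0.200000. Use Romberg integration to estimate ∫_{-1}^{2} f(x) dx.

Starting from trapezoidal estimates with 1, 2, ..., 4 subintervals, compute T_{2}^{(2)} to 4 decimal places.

0.9165

T_{0}^{(0)} (trapezoid, 1 panel, h=3.0000): 1.050000
T_{1}^{(0)} (trapezoid, 2 panels, h=1.5000): 0.953571
T_{2}^{(0)} (trapezoid, 4 panels, h=0.7500): 0.925983
T_{1}^{(1)} = 0.953571 + (0.953571 − 1.050000)/3 = 0.921428
T_{2}^{(1)} = 0.925983 + (0.925983 − 0.953571)/3 = 0.916787
T_{2}^{(2)} = 0.916787 + (0.916787 − 0.921428)/15 = 0.916478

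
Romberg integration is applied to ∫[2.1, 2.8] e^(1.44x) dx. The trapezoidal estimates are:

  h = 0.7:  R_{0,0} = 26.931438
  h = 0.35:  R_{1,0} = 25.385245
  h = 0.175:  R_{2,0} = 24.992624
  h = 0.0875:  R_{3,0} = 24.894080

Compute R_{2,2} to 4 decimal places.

24.8612

Richardson extrapolation on the trapezoidal column (denominator 4−1=3):
R_{1,1} = (4·25.385245 − 26.931438) / 3 = 24.869847
R_{2,1} = 24.992624 + (24.992624 − 25.385245)/3 = 24.861750
R_{2,2} = 24.861750 + (24.861750 − 24.869847)/15 = 24.861210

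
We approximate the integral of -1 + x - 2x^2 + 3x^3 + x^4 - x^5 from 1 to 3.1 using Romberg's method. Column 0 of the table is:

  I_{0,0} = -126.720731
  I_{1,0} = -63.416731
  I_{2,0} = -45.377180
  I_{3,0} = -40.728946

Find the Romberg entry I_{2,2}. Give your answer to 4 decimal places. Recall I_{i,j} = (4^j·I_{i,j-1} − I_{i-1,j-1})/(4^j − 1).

Richardson extrapolation on the trapezoidal column (denominator 4−1=3):
I_{1,1} = -63.416731 + (-63.416731 − (-126.720731))/3 = -42.315398
I_{2,1} = (4·(-45.377180) − (-63.416731)) / 3 = -39.363996
I_{2,2} = -39.363996 + (-39.363996 − (-42.315398))/15 = -39.167236

-39.1672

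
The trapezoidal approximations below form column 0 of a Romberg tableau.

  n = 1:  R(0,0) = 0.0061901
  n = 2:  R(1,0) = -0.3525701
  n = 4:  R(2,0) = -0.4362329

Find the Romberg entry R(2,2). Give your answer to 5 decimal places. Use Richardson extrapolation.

Richardson extrapolation on the trapezoidal column (denominator 4−1=3):
R(1,1) = -0.3525701 + (-0.3525701 − 0.0061901)/3 = -0.4721568
R(2,1) = (4·(-0.4362329) − (-0.3525701)) / 3 = -0.4641205
R(2,2) = -0.4641205 + (-0.4641205 − (-0.4721568))/15 = -0.4635847

-0.46358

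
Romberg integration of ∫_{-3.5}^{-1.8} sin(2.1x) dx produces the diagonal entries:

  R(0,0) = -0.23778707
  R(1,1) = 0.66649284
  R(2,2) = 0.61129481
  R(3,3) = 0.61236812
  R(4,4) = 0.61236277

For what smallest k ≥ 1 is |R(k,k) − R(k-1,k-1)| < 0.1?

|R(1,1) − R(0,0)| = 0.90427991 ≥ 0.1
|R(2,2) − R(1,1)| = 0.05519803 < 0.1

k = 2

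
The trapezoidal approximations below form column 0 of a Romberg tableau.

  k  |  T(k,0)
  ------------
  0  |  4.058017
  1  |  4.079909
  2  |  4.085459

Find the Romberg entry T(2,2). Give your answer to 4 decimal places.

4.0873

Richardson extrapolation on the trapezoidal column (denominator 4−1=3):
T(1,1) = (4·4.079909 − 4.058017) / 3 = 4.087206
T(2,1) = 4.085459 + (4.085459 − 4.079909)/3 = 4.087309
T(2,2) = 4.087309 + (4.087309 − 4.087206)/15 = 4.087316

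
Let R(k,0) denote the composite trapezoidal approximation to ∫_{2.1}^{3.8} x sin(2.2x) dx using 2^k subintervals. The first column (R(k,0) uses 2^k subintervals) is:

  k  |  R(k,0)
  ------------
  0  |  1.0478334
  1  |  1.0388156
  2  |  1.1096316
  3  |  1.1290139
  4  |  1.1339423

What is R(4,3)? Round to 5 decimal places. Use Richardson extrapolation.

Richardson extrapolation on the trapezoidal column (denominator 4−1=3):
R(2,1) = (4·1.1096316 − 1.0388156) / 3 = 1.1332369
R(3,1) = (4·1.1290139 − 1.1096316) / 3 = 1.1354747
R(4,1) = (4·1.1339423 − 1.1290139) / 3 = 1.1355851
R(3,2) = (16·1.1354747 − 1.1332369) / 15 = 1.1356239
R(4,2) = (16·1.1355851 − 1.1354747) / 15 = 1.1355925
R(4,3) = (64·1.1355925 − 1.1356239) / 63 = 1.1355920

1.13559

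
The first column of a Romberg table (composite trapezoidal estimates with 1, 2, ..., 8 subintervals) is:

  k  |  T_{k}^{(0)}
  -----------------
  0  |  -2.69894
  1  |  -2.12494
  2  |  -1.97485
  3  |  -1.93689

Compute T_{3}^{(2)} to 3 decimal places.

-1.924

Richardson extrapolation on the trapezoidal column (denominator 4−1=3):
T_{2}^{(1)} = -1.97485 + (-1.97485 − (-2.12494))/3 = -1.92482
T_{3}^{(1)} = (4·(-1.93689) − (-1.97485)) / 3 = -1.92424
T_{3}^{(2)} = -1.92424 + (-1.92424 − (-1.92482))/15 = -1.92420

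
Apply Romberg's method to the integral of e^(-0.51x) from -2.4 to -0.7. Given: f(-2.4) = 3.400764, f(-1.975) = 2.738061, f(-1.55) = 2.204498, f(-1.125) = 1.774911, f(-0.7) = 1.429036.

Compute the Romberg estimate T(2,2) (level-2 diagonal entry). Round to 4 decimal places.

T(0,0) (trapezoid, 1 panel, h=1.7000): 4.105330
T(1,0) (trapezoid, 2 panels, h=0.8500): 3.926488
T(2,0) (trapezoid, 4 panels, h=0.4250): 3.881257
T(1,1) = 3.926488 + (3.926488 − 4.105330)/3 = 3.866874
T(2,1) = 3.881257 + (3.881257 − 3.926488)/3 = 3.866180
T(2,2) = 3.866180 + (3.866180 − 3.866874)/15 = 3.866134

3.8661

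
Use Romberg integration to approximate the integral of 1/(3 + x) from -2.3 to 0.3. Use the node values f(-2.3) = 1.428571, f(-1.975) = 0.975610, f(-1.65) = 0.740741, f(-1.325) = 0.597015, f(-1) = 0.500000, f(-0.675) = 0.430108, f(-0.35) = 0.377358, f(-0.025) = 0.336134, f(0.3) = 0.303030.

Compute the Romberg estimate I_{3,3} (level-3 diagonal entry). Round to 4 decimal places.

I_{0,0} (trapezoid, 1 panel, h=2.6000): 2.251081
I_{1,0} (trapezoid, 2 panels, h=1.3000): 1.775541
I_{2,0} (trapezoid, 4 panels, h=0.6500): 1.614535
I_{3,0} (trapezoid, 8 panels, h=0.3250): 1.567399
I_{1,1} = 1.775541 + (1.775541 − 2.251081)/3 = 1.617028
I_{2,1} = 1.614535 + (1.614535 − 1.775541)/3 = 1.560866
I_{3,1} = 1.567399 + (1.567399 − 1.614535)/3 = 1.551687
I_{2,2} = 1.560866 + (1.560866 − 1.617028)/15 = 1.557122
I_{3,2} = 1.551687 + (1.551687 − 1.560866)/15 = 1.551075
I_{3,3} = 1.551075 + (1.551075 − 1.557122)/63 = 1.550979

1.5510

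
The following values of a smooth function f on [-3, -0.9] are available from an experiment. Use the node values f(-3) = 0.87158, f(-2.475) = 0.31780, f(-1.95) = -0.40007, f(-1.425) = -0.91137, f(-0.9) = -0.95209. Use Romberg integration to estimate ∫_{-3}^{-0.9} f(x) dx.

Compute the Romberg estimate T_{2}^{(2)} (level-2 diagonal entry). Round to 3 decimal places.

T_{0}^{(0)} (trapezoid, 1 panel, h=2.1000): -0.08454
T_{1}^{(0)} (trapezoid, 2 panels, h=1.0500): -0.46234
T_{2}^{(0)} (trapezoid, 4 panels, h=0.5250): -0.54279
T_{1}^{(1)} = -0.46234 + (-0.46234 − (-0.08454))/3 = -0.58827
T_{2}^{(1)} = -0.54279 + (-0.54279 − (-0.46234))/3 = -0.56961
T_{2}^{(2)} = -0.56961 + (-0.56961 − (-0.58827))/15 = -0.56837

-0.568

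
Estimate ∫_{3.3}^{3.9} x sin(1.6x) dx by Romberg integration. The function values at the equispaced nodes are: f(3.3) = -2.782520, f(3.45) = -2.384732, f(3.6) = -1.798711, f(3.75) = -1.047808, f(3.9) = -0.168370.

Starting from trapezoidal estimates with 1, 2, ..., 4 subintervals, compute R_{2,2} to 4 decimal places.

R_{0,0} (trapezoid, 1 panel, h=0.6000): -0.885267
R_{1,0} (trapezoid, 2 panels, h=0.3000): -0.982247
R_{2,0} (trapezoid, 4 panels, h=0.1500): -1.006004
R_{1,1} = -0.982247 + (-0.982247 − (-0.885267))/3 = -1.014574
R_{2,1} = -1.006004 + (-1.006004 − (-0.982247))/3 = -1.013923
R_{2,2} = -1.013923 + (-1.013923 − (-1.014574))/15 = -1.013880

-1.0139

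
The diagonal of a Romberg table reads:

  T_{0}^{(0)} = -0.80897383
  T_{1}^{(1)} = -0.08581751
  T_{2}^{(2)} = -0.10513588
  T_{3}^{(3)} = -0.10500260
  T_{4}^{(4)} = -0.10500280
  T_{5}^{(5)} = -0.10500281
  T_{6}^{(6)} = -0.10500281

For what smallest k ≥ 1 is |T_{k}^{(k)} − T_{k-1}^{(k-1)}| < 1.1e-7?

|T_{1}^{(1)} − T_{0}^{(0)}| = 0.72315632 ≥ 1.1e-7
|T_{2}^{(2)} − T_{1}^{(1)}| = 0.01931837 ≥ 1.1e-7
|T_{3}^{(3)} − T_{2}^{(2)}| = 0.00013328 ≥ 1.1e-7
|T_{4}^{(4)} − T_{3}^{(3)}| = 0.00000020 ≥ 1.1e-7
|T_{5}^{(5)} − T_{4}^{(4)}| = 0.00000001 < 1.1e-7

k = 5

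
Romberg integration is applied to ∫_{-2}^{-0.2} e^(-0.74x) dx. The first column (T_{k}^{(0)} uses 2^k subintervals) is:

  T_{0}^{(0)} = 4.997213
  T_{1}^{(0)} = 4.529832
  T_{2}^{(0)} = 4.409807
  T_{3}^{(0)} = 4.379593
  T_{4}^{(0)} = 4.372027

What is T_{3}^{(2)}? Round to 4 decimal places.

Richardson extrapolation on the trapezoidal column (denominator 4−1=3):
T_{2}^{(1)} = (4·4.409807 − 4.529832) / 3 = 4.369799
T_{3}^{(1)} = 4.379593 + (4.379593 − 4.409807)/3 = 4.369522
T_{3}^{(2)} = 4.369522 + (4.369522 − 4.369799)/15 = 4.369504

4.3695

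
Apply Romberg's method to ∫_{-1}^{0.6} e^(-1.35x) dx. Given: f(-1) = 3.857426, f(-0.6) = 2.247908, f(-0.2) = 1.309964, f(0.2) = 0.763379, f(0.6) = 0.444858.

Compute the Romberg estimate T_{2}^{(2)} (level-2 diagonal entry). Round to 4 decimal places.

2.5279

T_{0}^{(0)} (trapezoid, 1 panel, h=1.6000): 3.441827
T_{1}^{(0)} (trapezoid, 2 panels, h=0.8000): 2.768885
T_{2}^{(0)} (trapezoid, 4 panels, h=0.4000): 2.588957
T_{1}^{(1)} = 2.768885 + (2.768885 − 3.441827)/3 = 2.544571
T_{2}^{(1)} = 2.588957 + (2.588957 − 2.768885)/3 = 2.528981
T_{2}^{(2)} = 2.528981 + (2.528981 − 2.544571)/15 = 2.527942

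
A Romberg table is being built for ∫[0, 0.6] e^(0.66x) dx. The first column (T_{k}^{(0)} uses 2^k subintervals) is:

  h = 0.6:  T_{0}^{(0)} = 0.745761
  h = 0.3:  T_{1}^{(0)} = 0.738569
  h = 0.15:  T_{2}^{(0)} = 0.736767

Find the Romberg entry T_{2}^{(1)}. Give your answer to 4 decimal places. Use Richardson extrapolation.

Richardson extrapolation on the trapezoidal column (denominator 4−1=3):
T_{2}^{(1)} = (4·0.736767 − 0.738569) / 3 = 0.736166

0.7362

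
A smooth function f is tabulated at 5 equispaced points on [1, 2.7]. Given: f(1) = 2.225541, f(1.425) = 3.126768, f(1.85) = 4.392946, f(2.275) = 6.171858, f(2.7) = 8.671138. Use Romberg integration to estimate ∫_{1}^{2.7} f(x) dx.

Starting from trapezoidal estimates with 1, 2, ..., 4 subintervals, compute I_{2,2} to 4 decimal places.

8.0570

I_{0,0} (trapezoid, 1 panel, h=1.7000): 9.262177
I_{1,0} (trapezoid, 2 panels, h=0.8500): 8.365093
I_{2,0} (trapezoid, 4 panels, h=0.4250): 8.134462
I_{1,1} = 8.365093 + (8.365093 − 9.262177)/3 = 8.066065
I_{2,1} = 8.134462 + (8.134462 − 8.365093)/3 = 8.057585
I_{2,2} = 8.057585 + (8.057585 − 8.066065)/15 = 8.057020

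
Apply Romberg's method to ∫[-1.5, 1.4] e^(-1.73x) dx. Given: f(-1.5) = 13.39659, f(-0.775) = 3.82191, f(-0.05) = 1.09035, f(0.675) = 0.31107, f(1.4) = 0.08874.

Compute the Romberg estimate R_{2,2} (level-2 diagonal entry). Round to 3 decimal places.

R_{0,0} (trapezoid, 1 panel, h=2.9000): 19.55373
R_{1,0} (trapezoid, 2 panels, h=1.4500): 11.35787
R_{2,0} (trapezoid, 4 panels, h=0.7250): 8.67535
R_{1,1} = 11.35787 + (11.35787 − 19.55373)/3 = 8.62592
R_{2,1} = 8.67535 + (8.67535 − 11.35787)/3 = 7.78118
R_{2,2} = 7.78118 + (7.78118 − 8.62592)/15 = 7.72486

7.725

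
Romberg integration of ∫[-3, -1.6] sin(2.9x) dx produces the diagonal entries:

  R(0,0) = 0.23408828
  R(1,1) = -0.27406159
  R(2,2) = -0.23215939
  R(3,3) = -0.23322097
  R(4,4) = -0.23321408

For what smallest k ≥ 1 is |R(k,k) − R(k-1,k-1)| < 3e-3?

|R(1,1) − R(0,0)| = 0.50814987 ≥ 3e-3
|R(2,2) − R(1,1)| = 0.04190220 ≥ 3e-3
|R(3,3) − R(2,2)| = 0.00106158 < 3e-3

k = 3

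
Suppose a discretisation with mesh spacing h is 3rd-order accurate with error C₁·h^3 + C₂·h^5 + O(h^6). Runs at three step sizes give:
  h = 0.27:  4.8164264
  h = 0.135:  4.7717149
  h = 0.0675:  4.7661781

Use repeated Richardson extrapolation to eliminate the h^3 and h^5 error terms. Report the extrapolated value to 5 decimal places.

4.76539

First eliminate the h^3 term (factor 2^3 = 8):
  B₁ = (8·4.7717149 − 4.8164264)/7 = 4.7653275
  B₂ = (8·4.7661781 − 4.7717149)/7 = 4.7653871
Then eliminate the h^5 term (factor 2^5 = 32):
  (32·4.7653871 − 4.7653275)/31 = 4.7653890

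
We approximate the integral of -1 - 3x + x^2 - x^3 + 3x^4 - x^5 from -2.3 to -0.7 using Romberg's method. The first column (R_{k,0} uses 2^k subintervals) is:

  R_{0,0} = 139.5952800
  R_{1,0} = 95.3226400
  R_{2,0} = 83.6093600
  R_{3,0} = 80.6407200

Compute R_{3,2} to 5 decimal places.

Richardson extrapolation on the trapezoidal column (denominator 4−1=3):
R_{2,1} = (4·83.6093600 − 95.3226400) / 3 = 79.7049333
R_{3,1} = (4·80.6407200 − 83.6093600) / 3 = 79.6511733
R_{3,2} = 79.6511733 + (79.6511733 − 79.7049333)/15 = 79.6475893
(Column j=1 coincides with Simpson's rule on the same nodes.)

79.64759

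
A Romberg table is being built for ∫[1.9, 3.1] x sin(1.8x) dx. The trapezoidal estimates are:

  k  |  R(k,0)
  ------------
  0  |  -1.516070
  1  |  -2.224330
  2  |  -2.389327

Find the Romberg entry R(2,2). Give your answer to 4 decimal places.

Richardson extrapolation on the trapezoidal column (denominator 4−1=3):
R(1,1) = -2.224330 + (-2.224330 − (-1.516070))/3 = -2.460417
R(2,1) = (4·(-2.389327) − (-2.224330)) / 3 = -2.444326
R(2,2) = (16·(-2.444326) − (-2.460417)) / 15 = -2.443253

-2.4433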